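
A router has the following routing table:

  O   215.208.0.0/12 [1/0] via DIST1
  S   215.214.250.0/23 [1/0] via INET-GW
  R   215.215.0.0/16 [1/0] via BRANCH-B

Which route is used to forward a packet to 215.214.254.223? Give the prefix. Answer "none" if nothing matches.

215.208.0.0/12

Entries matching 215.214.254.223:
  215.208.0.0/12 (215.208.0.0 - 215.223.255.255)
Most specific is 215.208.0.0/12.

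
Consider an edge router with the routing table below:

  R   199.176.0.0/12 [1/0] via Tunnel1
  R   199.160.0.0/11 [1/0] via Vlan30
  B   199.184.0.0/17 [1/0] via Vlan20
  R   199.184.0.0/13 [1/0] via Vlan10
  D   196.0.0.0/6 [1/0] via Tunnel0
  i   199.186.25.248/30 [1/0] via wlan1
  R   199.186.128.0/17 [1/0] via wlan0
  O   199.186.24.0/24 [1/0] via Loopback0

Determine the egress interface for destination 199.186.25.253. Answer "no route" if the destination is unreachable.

Vlan10

Routes whose prefix contains 199.186.25.253:
  196.0.0.0/6 (196.0.0.0 - 199.255.255.255) -> Tunnel0
  199.160.0.0/11 (199.160.0.0 - 199.191.255.255) -> Vlan30
  199.176.0.0/12 (199.176.0.0 - 199.191.255.255) -> Tunnel1
  199.184.0.0/13 (199.184.0.0 - 199.191.255.255) -> Vlan10
More-specific entries that do NOT match:
  199.186.25.248/30 (199.186.25.248 - 199.186.25.251) does not contain 199.186.25.253
  199.186.24.0/24 (199.186.24.0 - 199.186.24.255) does not contain 199.186.25.253
  199.184.0.0/17 (199.184.0.0 - 199.184.127.255) does not contain 199.186.25.253
  199.186.128.0/17 (199.186.128.0 - 199.186.255.255) does not contain 199.186.25.253
Longest matching prefix is /13 -> interface Vlan10.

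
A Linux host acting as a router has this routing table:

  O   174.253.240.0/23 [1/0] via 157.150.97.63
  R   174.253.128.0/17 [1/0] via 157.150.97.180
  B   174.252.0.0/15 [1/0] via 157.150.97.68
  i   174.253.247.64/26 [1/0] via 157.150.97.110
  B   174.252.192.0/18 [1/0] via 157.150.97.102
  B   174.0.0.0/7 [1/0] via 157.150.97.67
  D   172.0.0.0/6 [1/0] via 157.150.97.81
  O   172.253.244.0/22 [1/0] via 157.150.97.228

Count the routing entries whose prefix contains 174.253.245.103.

Prefixes containing 174.253.245.103:
  172.0.0.0/6 (172.0.0.0 - 175.255.255.255)
  174.0.0.0/7 (174.0.0.0 - 175.255.255.255)
  174.252.0.0/15 (174.252.0.0 - 174.253.255.255)
  174.253.128.0/17 (174.253.128.0 - 174.253.255.255)
Total matching entries: 4.

4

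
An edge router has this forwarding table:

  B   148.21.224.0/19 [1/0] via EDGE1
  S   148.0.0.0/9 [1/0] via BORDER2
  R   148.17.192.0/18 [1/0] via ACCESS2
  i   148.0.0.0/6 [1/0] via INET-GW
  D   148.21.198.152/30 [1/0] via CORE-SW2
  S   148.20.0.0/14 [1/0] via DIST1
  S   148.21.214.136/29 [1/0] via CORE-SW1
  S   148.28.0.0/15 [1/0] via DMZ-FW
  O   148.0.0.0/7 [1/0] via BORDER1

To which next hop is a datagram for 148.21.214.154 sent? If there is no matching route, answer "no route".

DIST1

Routes whose prefix contains 148.21.214.154:
  148.0.0.0/6 (148.0.0.0 - 151.255.255.255) -> INET-GW
  148.0.0.0/7 (148.0.0.0 - 149.255.255.255) -> BORDER1
  148.0.0.0/9 (148.0.0.0 - 148.127.255.255) -> BORDER2
  148.20.0.0/14 (148.20.0.0 - 148.23.255.255) -> DIST1
More-specific entries that do NOT match:
  148.21.198.152/30 (148.21.198.152 - 148.21.198.155) does not contain 148.21.214.154
  148.21.214.136/29 (148.21.214.136 - 148.21.214.143) does not contain 148.21.214.154
  148.21.224.0/19 (148.21.224.0 - 148.21.255.255) does not contain 148.21.214.154
  148.17.192.0/18 (148.17.192.0 - 148.17.255.255) does not contain 148.21.214.154
  148.28.0.0/15 (148.28.0.0 - 148.29.255.255) does not contain 148.21.214.154
Longest matching prefix is /14 -> next hop DIST1.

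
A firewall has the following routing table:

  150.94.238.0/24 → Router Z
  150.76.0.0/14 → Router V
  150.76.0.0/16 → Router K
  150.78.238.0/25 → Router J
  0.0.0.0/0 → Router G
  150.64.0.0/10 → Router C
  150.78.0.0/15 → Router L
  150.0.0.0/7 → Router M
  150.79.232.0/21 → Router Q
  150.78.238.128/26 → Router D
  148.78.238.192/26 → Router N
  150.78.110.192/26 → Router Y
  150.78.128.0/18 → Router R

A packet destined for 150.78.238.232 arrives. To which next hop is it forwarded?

Routes whose prefix contains 150.78.238.232:
  0.0.0.0/0 (default, matches everything) -> Router G
  150.0.0.0/7 (150.0.0.0 - 151.255.255.255) -> Router M
  150.64.0.0/10 (150.64.0.0 - 150.127.255.255) -> Router C
  150.76.0.0/14 (150.76.0.0 - 150.79.255.255) -> Router V
  150.78.0.0/15 (150.78.0.0 - 150.79.255.255) -> Router L
More-specific entries that do NOT match:
  150.78.238.128/26 (150.78.238.128 - 150.78.238.191) does not contain 150.78.238.232
  148.78.238.192/26 (148.78.238.192 - 148.78.238.255) does not contain 150.78.238.232
  150.78.110.192/26 (150.78.110.192 - 150.78.110.255) does not contain 150.78.238.232
  150.78.238.0/25 (150.78.238.0 - 150.78.238.127) does not contain 150.78.238.232
  150.94.238.0/24 (150.94.238.0 - 150.94.238.255) does not contain 150.78.238.232
  150.79.232.0/21 (150.79.232.0 - 150.79.239.255) does not contain 150.78.238.232
  150.78.128.0/18 (150.78.128.0 - 150.78.191.255) does not contain 150.78.238.232
  150.76.0.0/16 (150.76.0.0 - 150.76.255.255) does not contain 150.78.238.232
Longest matching prefix is /15 -> next hop Router L.

Router L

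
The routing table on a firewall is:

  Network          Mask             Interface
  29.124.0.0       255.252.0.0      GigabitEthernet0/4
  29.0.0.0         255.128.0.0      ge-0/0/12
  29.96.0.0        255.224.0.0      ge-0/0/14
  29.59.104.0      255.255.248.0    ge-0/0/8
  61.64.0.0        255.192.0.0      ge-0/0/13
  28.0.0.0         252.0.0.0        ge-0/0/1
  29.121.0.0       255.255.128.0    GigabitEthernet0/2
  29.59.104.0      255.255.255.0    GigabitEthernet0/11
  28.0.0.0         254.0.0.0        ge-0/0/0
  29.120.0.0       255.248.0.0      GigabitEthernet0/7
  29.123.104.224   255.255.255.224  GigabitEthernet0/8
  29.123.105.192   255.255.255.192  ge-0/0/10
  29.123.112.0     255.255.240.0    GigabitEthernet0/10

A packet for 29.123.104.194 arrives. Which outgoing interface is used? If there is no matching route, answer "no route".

GigabitEthernet0/7

Routes whose prefix contains 29.123.104.194:
  28.0.0.0/6 (28.0.0.0 - 31.255.255.255) -> ge-0/0/1
  28.0.0.0/7 (28.0.0.0 - 29.255.255.255) -> ge-0/0/0
  29.0.0.0/9 (29.0.0.0 - 29.127.255.255) -> ge-0/0/12
  29.96.0.0/11 (29.96.0.0 - 29.127.255.255) -> ge-0/0/14
  29.120.0.0/13 (29.120.0.0 - 29.127.255.255) -> GigabitEthernet0/7
More-specific entries that do NOT match:
  29.123.104.224/27 (29.123.104.224 - 29.123.104.255) does not contain 29.123.104.194
  29.123.105.192/26 (29.123.105.192 - 29.123.105.255) does not contain 29.123.104.194
  29.59.104.0/24 (29.59.104.0 - 29.59.104.255) does not contain 29.123.104.194
  29.59.104.0/21 (29.59.104.0 - 29.59.111.255) does not contain 29.123.104.194
  29.123.112.0/20 (29.123.112.0 - 29.123.127.255) does not contain 29.123.104.194
  29.121.0.0/17 (29.121.0.0 - 29.121.127.255) does not contain 29.123.104.194
  29.124.0.0/14 (29.124.0.0 - 29.127.255.255) does not contain 29.123.104.194
Longest matching prefix is /13 -> interface GigabitEthernet0/7.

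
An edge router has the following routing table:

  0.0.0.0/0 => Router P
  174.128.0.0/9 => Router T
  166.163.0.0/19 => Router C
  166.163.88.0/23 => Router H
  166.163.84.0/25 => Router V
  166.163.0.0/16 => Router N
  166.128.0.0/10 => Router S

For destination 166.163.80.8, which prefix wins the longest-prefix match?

166.163.0.0/16

Entries matching 166.163.80.8:
  0.0.0.0/0 (default, matches everything)
  166.128.0.0/10 (166.128.0.0 - 166.191.255.255)
  166.163.0.0/16 (166.163.0.0 - 166.163.255.255)
Most specific is 166.163.0.0/16.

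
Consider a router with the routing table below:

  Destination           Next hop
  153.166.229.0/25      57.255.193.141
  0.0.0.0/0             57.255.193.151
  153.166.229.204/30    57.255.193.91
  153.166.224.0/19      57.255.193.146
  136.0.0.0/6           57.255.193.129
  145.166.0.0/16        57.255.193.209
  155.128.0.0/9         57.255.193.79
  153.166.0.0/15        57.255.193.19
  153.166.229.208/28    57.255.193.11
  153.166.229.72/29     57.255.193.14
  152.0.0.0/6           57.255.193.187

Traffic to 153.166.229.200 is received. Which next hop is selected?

Routes whose prefix contains 153.166.229.200:
  0.0.0.0/0 (default, matches everything) -> 57.255.193.151
  152.0.0.0/6 (152.0.0.0 - 155.255.255.255) -> 57.255.193.187
  153.166.0.0/15 (153.166.0.0 - 153.167.255.255) -> 57.255.193.19
  153.166.224.0/19 (153.166.224.0 - 153.166.255.255) -> 57.255.193.146
More-specific entries that do NOT match:
  153.166.229.204/30 (153.166.229.204 - 153.166.229.207) does not contain 153.166.229.200
  153.166.229.72/29 (153.166.229.72 - 153.166.229.79) does not contain 153.166.229.200
  153.166.229.208/28 (153.166.229.208 - 153.166.229.223) does not contain 153.166.229.200
  153.166.229.0/25 (153.166.229.0 - 153.166.229.127) does not contain 153.166.229.200
Longest matching prefix is /19 -> next hop 57.255.193.146.

57.255.193.146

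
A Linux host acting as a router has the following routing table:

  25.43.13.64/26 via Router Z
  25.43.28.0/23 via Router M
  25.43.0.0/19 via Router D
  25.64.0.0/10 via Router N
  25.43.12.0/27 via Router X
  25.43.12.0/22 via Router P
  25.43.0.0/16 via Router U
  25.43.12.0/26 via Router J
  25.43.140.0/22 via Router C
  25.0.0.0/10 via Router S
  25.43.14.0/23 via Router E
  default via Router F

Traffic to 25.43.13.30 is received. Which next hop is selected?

Router P

Routes whose prefix contains 25.43.13.30:
  0.0.0.0/0 (default, matches everything) -> Router F
  25.0.0.0/10 (25.0.0.0 - 25.63.255.255) -> Router S
  25.43.0.0/16 (25.43.0.0 - 25.43.255.255) -> Router U
  25.43.0.0/19 (25.43.0.0 - 25.43.31.255) -> Router D
  25.43.12.0/22 (25.43.12.0 - 25.43.15.255) -> Router P
More-specific entries that do NOT match:
  25.43.12.0/27 (25.43.12.0 - 25.43.12.31) does not contain 25.43.13.30
  25.43.13.64/26 (25.43.13.64 - 25.43.13.127) does not contain 25.43.13.30
  25.43.12.0/26 (25.43.12.0 - 25.43.12.63) does not contain 25.43.13.30
  25.43.28.0/23 (25.43.28.0 - 25.43.29.255) does not contain 25.43.13.30
  25.43.14.0/23 (25.43.14.0 - 25.43.15.255) does not contain 25.43.13.30
Longest matching prefix is /22 -> next hop Router P.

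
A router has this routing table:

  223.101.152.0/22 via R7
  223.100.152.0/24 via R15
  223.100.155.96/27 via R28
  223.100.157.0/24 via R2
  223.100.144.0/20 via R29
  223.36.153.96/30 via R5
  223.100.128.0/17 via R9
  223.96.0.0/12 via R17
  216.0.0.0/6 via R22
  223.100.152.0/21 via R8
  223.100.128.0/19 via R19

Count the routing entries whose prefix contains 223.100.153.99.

Prefixes containing 223.100.153.99:
  223.96.0.0/12 (223.96.0.0 - 223.111.255.255)
  223.100.128.0/17 (223.100.128.0 - 223.100.255.255)
  223.100.128.0/19 (223.100.128.0 - 223.100.159.255)
  223.100.144.0/20 (223.100.144.0 - 223.100.159.255)
  223.100.152.0/21 (223.100.152.0 - 223.100.159.255)
Total matching entries: 5.

5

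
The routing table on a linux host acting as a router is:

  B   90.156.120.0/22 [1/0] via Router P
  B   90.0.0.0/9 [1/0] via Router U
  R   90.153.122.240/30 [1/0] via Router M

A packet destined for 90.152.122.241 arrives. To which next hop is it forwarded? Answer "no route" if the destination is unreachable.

no route

No entry's prefix contains 90.152.122.241; there is no default route.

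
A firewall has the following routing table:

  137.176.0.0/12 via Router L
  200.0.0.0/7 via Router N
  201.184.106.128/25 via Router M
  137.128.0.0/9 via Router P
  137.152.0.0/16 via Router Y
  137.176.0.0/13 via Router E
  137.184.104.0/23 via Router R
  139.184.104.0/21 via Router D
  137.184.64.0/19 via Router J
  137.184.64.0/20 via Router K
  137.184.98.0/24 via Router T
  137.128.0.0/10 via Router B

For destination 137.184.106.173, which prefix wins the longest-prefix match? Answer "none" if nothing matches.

137.176.0.0/12

Entries matching 137.184.106.173:
  137.128.0.0/9 (137.128.0.0 - 137.255.255.255)
  137.128.0.0/10 (137.128.0.0 - 137.191.255.255)
  137.176.0.0/12 (137.176.0.0 - 137.191.255.255)
Most specific is 137.176.0.0/12.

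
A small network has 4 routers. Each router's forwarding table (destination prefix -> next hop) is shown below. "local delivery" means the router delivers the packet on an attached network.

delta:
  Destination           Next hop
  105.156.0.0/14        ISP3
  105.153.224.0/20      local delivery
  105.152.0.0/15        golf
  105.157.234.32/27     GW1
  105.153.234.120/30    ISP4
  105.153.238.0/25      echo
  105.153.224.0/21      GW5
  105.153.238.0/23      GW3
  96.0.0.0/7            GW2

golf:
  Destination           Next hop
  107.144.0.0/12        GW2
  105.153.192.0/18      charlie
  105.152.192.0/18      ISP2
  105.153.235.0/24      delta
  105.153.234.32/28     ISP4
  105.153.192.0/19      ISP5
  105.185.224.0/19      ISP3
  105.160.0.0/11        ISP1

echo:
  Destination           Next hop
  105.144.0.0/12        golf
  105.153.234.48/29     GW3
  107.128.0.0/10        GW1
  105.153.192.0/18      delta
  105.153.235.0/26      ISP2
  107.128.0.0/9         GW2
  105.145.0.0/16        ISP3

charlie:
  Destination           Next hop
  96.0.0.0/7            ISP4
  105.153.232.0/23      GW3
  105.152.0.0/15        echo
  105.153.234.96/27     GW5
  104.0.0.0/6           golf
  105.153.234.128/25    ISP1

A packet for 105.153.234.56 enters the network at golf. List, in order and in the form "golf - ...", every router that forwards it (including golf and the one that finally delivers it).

At golf: longest match for 105.153.234.56 is 105.153.192.0/18 -> charlie
At charlie: longest match for 105.153.234.56 is 105.152.0.0/15 -> echo
At echo: longest match for 105.153.234.56 is 105.153.192.0/18 -> delta
At delta: longest match for 105.153.234.56 is 105.153.224.0/20 -> local delivery

golf - charlie - echo - delta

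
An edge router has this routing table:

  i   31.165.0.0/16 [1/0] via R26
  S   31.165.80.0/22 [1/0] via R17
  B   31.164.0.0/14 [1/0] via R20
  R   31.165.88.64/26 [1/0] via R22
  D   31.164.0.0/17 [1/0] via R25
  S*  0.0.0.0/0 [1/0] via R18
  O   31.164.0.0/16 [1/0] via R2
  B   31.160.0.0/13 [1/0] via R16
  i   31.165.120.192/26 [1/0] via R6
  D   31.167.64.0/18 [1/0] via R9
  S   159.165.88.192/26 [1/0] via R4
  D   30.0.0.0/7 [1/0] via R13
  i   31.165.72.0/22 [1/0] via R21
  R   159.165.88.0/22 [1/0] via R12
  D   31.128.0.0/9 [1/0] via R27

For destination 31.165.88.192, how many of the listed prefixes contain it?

6

Prefixes containing 31.165.88.192:
  0.0.0.0/0 (default, matches everything)
  30.0.0.0/7 (30.0.0.0 - 31.255.255.255)
  31.128.0.0/9 (31.128.0.0 - 31.255.255.255)
  31.160.0.0/13 (31.160.0.0 - 31.167.255.255)
  31.164.0.0/14 (31.164.0.0 - 31.167.255.255)
  31.165.0.0/16 (31.165.0.0 - 31.165.255.255)
Total matching entries: 6.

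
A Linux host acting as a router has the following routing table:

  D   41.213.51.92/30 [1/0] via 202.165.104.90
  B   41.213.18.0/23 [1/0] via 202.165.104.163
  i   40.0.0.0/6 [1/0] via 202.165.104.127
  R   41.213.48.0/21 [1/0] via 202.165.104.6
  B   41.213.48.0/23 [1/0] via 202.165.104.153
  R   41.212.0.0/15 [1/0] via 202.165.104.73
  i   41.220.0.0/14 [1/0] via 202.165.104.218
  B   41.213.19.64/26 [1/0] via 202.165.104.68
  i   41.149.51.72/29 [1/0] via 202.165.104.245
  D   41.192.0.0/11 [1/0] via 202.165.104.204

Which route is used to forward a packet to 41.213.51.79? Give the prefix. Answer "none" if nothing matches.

Entries matching 41.213.51.79:
  40.0.0.0/6 (40.0.0.0 - 43.255.255.255)
  41.192.0.0/11 (41.192.0.0 - 41.223.255.255)
  41.212.0.0/15 (41.212.0.0 - 41.213.255.255)
  41.213.48.0/21 (41.213.48.0 - 41.213.55.255)
Most specific is 41.213.48.0/21.

41.213.48.0/21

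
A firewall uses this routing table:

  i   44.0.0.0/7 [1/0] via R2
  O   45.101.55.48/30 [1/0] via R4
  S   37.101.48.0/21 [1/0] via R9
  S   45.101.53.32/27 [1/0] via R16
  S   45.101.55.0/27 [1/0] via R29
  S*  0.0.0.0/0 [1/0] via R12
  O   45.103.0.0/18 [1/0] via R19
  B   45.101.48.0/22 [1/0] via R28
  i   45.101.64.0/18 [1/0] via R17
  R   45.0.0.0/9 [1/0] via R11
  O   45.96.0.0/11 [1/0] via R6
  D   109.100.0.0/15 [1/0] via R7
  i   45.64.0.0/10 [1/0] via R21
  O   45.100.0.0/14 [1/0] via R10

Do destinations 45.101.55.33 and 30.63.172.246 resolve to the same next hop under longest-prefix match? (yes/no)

no

45.101.55.33: longest match 45.100.0.0/14 -> R10
30.63.172.246: longest match 0.0.0.0/0 -> R12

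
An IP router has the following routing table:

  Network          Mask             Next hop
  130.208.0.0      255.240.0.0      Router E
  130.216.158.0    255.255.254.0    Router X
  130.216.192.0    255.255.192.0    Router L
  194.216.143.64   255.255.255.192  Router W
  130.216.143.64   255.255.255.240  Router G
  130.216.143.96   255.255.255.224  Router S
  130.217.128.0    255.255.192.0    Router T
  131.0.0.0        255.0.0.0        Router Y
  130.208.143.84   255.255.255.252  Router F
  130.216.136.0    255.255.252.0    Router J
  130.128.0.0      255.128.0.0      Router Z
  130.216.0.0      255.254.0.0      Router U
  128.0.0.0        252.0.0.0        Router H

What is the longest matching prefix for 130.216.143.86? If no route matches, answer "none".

Entries matching 130.216.143.86:
  128.0.0.0/6 (128.0.0.0 - 131.255.255.255)
  130.128.0.0/9 (130.128.0.0 - 130.255.255.255)
  130.208.0.0/12 (130.208.0.0 - 130.223.255.255)
  130.216.0.0/15 (130.216.0.0 - 130.217.255.255)
Most specific is 130.216.0.0/15.

130.216.0.0/15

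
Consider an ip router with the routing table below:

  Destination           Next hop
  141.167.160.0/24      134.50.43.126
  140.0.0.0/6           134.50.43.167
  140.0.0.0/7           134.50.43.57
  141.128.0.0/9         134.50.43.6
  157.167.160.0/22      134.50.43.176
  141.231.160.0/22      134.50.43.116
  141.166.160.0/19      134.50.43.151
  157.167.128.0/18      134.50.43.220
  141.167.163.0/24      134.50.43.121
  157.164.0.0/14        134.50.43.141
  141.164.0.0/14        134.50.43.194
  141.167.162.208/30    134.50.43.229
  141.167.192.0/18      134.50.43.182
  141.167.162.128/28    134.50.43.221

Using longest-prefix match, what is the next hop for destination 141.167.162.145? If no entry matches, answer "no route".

134.50.43.194

Routes whose prefix contains 141.167.162.145:
  140.0.0.0/6 (140.0.0.0 - 143.255.255.255) -> 134.50.43.167
  140.0.0.0/7 (140.0.0.0 - 141.255.255.255) -> 134.50.43.57
  141.128.0.0/9 (141.128.0.0 - 141.255.255.255) -> 134.50.43.6
  141.164.0.0/14 (141.164.0.0 - 141.167.255.255) -> 134.50.43.194
More-specific entries that do NOT match:
  141.167.162.208/30 (141.167.162.208 - 141.167.162.211) does not contain 141.167.162.145
  141.167.162.128/28 (141.167.162.128 - 141.167.162.143) does not contain 141.167.162.145
  141.167.160.0/24 (141.167.160.0 - 141.167.160.255) does not contain 141.167.162.145
  141.167.163.0/24 (141.167.163.0 - 141.167.163.255) does not contain 141.167.162.145
  157.167.160.0/22 (157.167.160.0 - 157.167.163.255) does not contain 141.167.162.145
  141.231.160.0/22 (141.231.160.0 - 141.231.163.255) does not contain 141.167.162.145
  141.166.160.0/19 (141.166.160.0 - 141.166.191.255) does not contain 141.167.162.145
  157.167.128.0/18 (157.167.128.0 - 157.167.191.255) does not contain 141.167.162.145
  141.167.192.0/18 (141.167.192.0 - 141.167.255.255) does not contain 141.167.162.145
Longest matching prefix is /14 -> next hop 134.50.43.194.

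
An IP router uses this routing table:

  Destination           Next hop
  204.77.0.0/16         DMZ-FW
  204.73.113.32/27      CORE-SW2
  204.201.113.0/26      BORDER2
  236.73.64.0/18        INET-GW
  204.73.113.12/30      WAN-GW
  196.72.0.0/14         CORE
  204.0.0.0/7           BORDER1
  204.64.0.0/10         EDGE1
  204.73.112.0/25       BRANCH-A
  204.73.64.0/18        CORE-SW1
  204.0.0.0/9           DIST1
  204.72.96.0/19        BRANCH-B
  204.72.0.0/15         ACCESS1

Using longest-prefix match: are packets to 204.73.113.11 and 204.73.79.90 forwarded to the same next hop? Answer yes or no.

yes

204.73.113.11: longest match 204.73.64.0/18 -> CORE-SW1
204.73.79.90: longest match 204.73.64.0/18 -> CORE-SW1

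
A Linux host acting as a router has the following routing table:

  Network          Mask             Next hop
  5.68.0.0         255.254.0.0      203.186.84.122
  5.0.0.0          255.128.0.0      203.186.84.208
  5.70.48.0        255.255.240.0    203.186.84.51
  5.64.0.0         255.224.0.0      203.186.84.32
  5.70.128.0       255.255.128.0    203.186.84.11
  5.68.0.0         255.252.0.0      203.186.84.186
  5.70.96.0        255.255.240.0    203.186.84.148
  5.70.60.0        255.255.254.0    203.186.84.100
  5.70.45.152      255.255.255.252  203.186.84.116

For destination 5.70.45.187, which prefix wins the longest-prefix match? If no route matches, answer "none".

5.68.0.0/14

Entries matching 5.70.45.187:
  5.0.0.0/9 (5.0.0.0 - 5.127.255.255)
  5.64.0.0/11 (5.64.0.0 - 5.95.255.255)
  5.68.0.0/14 (5.68.0.0 - 5.71.255.255)
Most specific is 5.68.0.0/14.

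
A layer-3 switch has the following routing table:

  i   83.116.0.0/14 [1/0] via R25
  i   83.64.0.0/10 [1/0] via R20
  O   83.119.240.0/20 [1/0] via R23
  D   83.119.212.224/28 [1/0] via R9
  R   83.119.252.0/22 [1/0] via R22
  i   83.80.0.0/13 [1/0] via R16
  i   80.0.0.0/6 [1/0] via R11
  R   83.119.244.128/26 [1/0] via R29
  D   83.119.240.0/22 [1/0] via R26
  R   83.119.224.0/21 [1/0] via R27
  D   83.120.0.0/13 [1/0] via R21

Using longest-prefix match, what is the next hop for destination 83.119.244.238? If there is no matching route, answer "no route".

Routes whose prefix contains 83.119.244.238:
  80.0.0.0/6 (80.0.0.0 - 83.255.255.255) -> R11
  83.64.0.0/10 (83.64.0.0 - 83.127.255.255) -> R20
  83.116.0.0/14 (83.116.0.0 - 83.119.255.255) -> R25
  83.119.240.0/20 (83.119.240.0 - 83.119.255.255) -> R23
More-specific entries that do NOT match:
  83.119.212.224/28 (83.119.212.224 - 83.119.212.239) does not contain 83.119.244.238
  83.119.244.128/26 (83.119.244.128 - 83.119.244.191) does not contain 83.119.244.238
  83.119.252.0/22 (83.119.252.0 - 83.119.255.255) does not contain 83.119.244.238
  83.119.240.0/22 (83.119.240.0 - 83.119.243.255) does not contain 83.119.244.238
  83.119.224.0/21 (83.119.224.0 - 83.119.231.255) does not contain 83.119.244.238
Longest matching prefix is /20 -> next hop R23.

R23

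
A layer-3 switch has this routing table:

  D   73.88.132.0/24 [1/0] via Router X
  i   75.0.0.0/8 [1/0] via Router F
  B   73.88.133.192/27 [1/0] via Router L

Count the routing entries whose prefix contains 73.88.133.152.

No listed prefix contains 73.88.133.152.
Total matching entries: 0.

0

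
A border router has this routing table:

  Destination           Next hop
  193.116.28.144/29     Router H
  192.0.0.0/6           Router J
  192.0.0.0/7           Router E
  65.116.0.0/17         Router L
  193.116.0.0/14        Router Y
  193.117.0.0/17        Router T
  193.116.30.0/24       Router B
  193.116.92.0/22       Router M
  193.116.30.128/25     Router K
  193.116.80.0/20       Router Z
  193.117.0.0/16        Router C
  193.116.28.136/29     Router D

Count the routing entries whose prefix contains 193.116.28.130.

3

Prefixes containing 193.116.28.130:
  192.0.0.0/6 (192.0.0.0 - 195.255.255.255)
  192.0.0.0/7 (192.0.0.0 - 193.255.255.255)
  193.116.0.0/14 (193.116.0.0 - 193.119.255.255)
Total matching entries: 3.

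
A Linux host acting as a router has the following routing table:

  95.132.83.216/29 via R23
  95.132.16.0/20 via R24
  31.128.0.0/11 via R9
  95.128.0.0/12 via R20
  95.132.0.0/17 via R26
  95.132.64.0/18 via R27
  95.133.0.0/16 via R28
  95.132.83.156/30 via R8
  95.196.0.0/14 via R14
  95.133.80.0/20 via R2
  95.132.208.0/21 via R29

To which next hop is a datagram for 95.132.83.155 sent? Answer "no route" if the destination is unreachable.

R27

Routes whose prefix contains 95.132.83.155:
  95.128.0.0/12 (95.128.0.0 - 95.143.255.255) -> R20
  95.132.0.0/17 (95.132.0.0 - 95.132.127.255) -> R26
  95.132.64.0/18 (95.132.64.0 - 95.132.127.255) -> R27
More-specific entries that do NOT match:
  95.132.83.156/30 (95.132.83.156 - 95.132.83.159) does not contain 95.132.83.155
  95.132.83.216/29 (95.132.83.216 - 95.132.83.223) does not contain 95.132.83.155
  95.132.208.0/21 (95.132.208.0 - 95.132.215.255) does not contain 95.132.83.155
  95.132.16.0/20 (95.132.16.0 - 95.132.31.255) does not contain 95.132.83.155
  95.133.80.0/20 (95.133.80.0 - 95.133.95.255) does not contain 95.132.83.155
Longest matching prefix is /18 -> next hop R27.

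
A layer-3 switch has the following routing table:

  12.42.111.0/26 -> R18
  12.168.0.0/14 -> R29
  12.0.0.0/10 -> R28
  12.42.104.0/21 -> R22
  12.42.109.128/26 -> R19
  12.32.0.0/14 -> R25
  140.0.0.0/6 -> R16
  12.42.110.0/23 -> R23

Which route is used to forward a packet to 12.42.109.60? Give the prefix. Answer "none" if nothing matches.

12.42.104.0/21

Entries matching 12.42.109.60:
  12.0.0.0/10 (12.0.0.0 - 12.63.255.255)
  12.42.104.0/21 (12.42.104.0 - 12.42.111.255)
Most specific is 12.42.104.0/21.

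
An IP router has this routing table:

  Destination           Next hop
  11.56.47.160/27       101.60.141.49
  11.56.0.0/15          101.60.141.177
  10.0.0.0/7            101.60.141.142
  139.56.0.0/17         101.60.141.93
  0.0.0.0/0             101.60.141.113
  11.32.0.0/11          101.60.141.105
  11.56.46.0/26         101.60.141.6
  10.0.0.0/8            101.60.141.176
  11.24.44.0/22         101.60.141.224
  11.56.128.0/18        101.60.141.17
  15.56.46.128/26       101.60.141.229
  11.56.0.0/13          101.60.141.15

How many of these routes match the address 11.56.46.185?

5

Prefixes containing 11.56.46.185:
  0.0.0.0/0 (default, matches everything)
  10.0.0.0/7 (10.0.0.0 - 11.255.255.255)
  11.32.0.0/11 (11.32.0.0 - 11.63.255.255)
  11.56.0.0/13 (11.56.0.0 - 11.63.255.255)
  11.56.0.0/15 (11.56.0.0 - 11.57.255.255)
Total matching entries: 5.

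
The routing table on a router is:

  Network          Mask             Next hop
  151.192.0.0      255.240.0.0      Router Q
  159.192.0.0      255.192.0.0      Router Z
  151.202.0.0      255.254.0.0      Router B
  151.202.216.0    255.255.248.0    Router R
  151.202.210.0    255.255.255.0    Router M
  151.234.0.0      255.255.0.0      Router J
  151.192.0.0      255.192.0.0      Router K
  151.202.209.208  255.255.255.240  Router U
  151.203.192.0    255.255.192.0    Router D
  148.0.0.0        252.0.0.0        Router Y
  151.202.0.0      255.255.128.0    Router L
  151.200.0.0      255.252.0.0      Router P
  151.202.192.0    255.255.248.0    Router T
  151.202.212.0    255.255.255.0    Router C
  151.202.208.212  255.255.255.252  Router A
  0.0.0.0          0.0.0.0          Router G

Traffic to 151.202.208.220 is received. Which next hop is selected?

Router B

Routes whose prefix contains 151.202.208.220:
  0.0.0.0/0 (default, matches everything) -> Router G
  148.0.0.0/6 (148.0.0.0 - 151.255.255.255) -> Router Y
  151.192.0.0/10 (151.192.0.0 - 151.255.255.255) -> Router K
  151.192.0.0/12 (151.192.0.0 - 151.207.255.255) -> Router Q
  151.200.0.0/14 (151.200.0.0 - 151.203.255.255) -> Router P
  151.202.0.0/15 (151.202.0.0 - 151.203.255.255) -> Router B
More-specific entries that do NOT match:
  151.202.208.212/30 (151.202.208.212 - 151.202.208.215) does not contain 151.202.208.220
  151.202.209.208/28 (151.202.209.208 - 151.202.209.223) does not contain 151.202.208.220
  151.202.210.0/24 (151.202.210.0 - 151.202.210.255) does not contain 151.202.208.220
  151.202.212.0/24 (151.202.212.0 - 151.202.212.255) does not contain 151.202.208.220
  151.202.216.0/21 (151.202.216.0 - 151.202.223.255) does not contain 151.202.208.220
  151.202.192.0/21 (151.202.192.0 - 151.202.199.255) does not contain 151.202.208.220
  151.203.192.0/18 (151.203.192.0 - 151.203.255.255) does not contain 151.202.208.220
  151.202.0.0/17 (151.202.0.0 - 151.202.127.255) does not contain 151.202.208.220
  151.234.0.0/16 (151.234.0.0 - 151.234.255.255) does not contain 151.202.208.220
Longest matching prefix is /15 -> next hop Router B.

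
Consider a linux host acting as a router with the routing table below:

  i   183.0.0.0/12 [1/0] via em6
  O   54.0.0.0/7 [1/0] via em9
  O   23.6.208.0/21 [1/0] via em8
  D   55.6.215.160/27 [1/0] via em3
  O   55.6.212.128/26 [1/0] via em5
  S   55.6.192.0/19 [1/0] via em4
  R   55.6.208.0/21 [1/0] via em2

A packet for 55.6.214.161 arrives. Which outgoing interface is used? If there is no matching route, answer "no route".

em2

Routes whose prefix contains 55.6.214.161:
  54.0.0.0/7 (54.0.0.0 - 55.255.255.255) -> em9
  55.6.192.0/19 (55.6.192.0 - 55.6.223.255) -> em4
  55.6.208.0/21 (55.6.208.0 - 55.6.215.255) -> em2
More-specific entries that do NOT match:
  55.6.215.160/27 (55.6.215.160 - 55.6.215.191) does not contain 55.6.214.161
  55.6.212.128/26 (55.6.212.128 - 55.6.212.191) does not contain 55.6.214.161
Longest matching prefix is /21 -> interface em2.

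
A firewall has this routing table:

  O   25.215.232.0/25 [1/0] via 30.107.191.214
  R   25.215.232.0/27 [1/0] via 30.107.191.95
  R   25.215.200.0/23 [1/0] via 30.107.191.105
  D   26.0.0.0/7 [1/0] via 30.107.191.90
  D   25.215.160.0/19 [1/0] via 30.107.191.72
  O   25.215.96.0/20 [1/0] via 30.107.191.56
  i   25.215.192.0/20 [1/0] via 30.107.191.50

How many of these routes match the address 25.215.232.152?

No listed prefix contains 25.215.232.152.
Total matching entries: 0.

0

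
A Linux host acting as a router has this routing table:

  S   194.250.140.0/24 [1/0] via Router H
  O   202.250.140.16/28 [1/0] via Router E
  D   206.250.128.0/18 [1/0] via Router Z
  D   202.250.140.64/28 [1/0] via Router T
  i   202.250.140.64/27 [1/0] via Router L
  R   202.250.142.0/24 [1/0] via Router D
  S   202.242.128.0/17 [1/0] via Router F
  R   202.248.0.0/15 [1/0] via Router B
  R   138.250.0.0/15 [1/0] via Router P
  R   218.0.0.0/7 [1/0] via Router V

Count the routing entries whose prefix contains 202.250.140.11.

No listed prefix contains 202.250.140.11.
Total matching entries: 0.

0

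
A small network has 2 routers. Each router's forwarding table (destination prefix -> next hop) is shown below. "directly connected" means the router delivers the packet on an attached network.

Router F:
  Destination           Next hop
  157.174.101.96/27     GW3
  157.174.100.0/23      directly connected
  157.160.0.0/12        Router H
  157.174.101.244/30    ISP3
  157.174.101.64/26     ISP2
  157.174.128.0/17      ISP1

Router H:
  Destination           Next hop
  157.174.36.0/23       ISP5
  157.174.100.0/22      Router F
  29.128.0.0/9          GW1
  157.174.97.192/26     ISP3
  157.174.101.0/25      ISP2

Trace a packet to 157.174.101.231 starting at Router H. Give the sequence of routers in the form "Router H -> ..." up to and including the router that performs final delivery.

At Router H: longest match for 157.174.101.231 is 157.174.100.0/22 -> Router F
At Router F: longest match for 157.174.101.231 is 157.174.100.0/23 -> directly connected

Router H -> Router F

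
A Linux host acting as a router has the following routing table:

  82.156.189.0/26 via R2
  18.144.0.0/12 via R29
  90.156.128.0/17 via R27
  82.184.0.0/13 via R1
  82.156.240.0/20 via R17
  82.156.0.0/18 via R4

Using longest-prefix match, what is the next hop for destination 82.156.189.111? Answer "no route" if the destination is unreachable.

no route

No entry's prefix contains 82.156.189.111; there is no default route.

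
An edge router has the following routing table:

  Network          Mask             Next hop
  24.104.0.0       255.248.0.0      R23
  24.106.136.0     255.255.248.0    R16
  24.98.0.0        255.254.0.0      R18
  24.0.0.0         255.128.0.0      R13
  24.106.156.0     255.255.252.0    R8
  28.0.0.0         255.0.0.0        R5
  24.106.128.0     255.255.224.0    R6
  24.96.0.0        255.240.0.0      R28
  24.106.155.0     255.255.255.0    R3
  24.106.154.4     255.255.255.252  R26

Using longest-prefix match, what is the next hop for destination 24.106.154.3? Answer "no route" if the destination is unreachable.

R6

Routes whose prefix contains 24.106.154.3:
  24.0.0.0/9 (24.0.0.0 - 24.127.255.255) -> R13
  24.96.0.0/12 (24.96.0.0 - 24.111.255.255) -> R28
  24.104.0.0/13 (24.104.0.0 - 24.111.255.255) -> R23
  24.106.128.0/19 (24.106.128.0 - 24.106.159.255) -> R6
More-specific entries that do NOT match:
  24.106.154.4/30 (24.106.154.4 - 24.106.154.7) does not contain 24.106.154.3
  24.106.155.0/24 (24.106.155.0 - 24.106.155.255) does not contain 24.106.154.3
  24.106.156.0/22 (24.106.156.0 - 24.106.159.255) does not contain 24.106.154.3
  24.106.136.0/21 (24.106.136.0 - 24.106.143.255) does not contain 24.106.154.3
Longest matching prefix is /19 -> next hop R6.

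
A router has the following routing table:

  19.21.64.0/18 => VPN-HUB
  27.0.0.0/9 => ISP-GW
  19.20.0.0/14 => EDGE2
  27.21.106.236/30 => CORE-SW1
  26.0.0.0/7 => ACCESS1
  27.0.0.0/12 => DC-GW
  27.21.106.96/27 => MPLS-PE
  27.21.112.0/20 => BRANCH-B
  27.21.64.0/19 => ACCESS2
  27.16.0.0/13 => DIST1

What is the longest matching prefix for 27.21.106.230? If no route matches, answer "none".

Entries matching 27.21.106.230:
  26.0.0.0/7 (26.0.0.0 - 27.255.255.255)
  27.0.0.0/9 (27.0.0.0 - 27.127.255.255)
  27.16.0.0/13 (27.16.0.0 - 27.23.255.255)
Most specific is 27.16.0.0/13.

27.16.0.0/13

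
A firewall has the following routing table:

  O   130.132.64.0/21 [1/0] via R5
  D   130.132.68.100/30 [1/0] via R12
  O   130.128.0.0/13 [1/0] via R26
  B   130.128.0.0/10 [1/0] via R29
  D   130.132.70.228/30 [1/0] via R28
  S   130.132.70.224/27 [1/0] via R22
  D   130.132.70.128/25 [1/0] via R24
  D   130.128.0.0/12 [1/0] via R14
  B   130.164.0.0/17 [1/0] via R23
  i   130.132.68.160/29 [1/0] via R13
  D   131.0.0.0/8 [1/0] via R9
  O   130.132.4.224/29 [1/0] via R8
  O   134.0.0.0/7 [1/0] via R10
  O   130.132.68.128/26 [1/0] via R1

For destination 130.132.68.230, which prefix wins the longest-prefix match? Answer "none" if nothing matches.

130.132.64.0/21

Entries matching 130.132.68.230:
  130.128.0.0/10 (130.128.0.0 - 130.191.255.255)
  130.128.0.0/12 (130.128.0.0 - 130.143.255.255)
  130.128.0.0/13 (130.128.0.0 - 130.135.255.255)
  130.132.64.0/21 (130.132.64.0 - 130.132.71.255)
Most specific is 130.132.64.0/21.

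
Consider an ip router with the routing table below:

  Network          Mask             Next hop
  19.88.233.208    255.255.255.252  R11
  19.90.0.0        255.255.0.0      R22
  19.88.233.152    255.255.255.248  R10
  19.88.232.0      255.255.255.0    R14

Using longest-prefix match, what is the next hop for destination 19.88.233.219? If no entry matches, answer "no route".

No entry's prefix contains 19.88.233.219; there is no default route.

no route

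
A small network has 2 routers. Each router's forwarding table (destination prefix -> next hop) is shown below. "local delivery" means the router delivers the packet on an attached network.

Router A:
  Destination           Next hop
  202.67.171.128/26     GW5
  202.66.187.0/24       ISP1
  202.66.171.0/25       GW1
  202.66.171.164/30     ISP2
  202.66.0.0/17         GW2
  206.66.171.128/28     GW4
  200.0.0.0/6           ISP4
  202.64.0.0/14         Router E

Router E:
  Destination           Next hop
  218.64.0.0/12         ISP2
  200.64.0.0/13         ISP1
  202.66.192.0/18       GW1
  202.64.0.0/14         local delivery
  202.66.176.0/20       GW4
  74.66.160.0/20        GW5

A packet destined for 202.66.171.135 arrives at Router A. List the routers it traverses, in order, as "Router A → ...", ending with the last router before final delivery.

Router A → Router E

At Router A: longest match for 202.66.171.135 is 202.64.0.0/14 -> Router E
At Router E: longest match for 202.66.171.135 is 202.64.0.0/14 -> local delivery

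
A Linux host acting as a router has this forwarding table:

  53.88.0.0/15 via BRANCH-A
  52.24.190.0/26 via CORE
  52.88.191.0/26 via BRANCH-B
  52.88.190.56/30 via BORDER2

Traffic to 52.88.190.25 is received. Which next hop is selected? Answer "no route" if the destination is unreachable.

no route

No entry's prefix contains 52.88.190.25; there is no default route.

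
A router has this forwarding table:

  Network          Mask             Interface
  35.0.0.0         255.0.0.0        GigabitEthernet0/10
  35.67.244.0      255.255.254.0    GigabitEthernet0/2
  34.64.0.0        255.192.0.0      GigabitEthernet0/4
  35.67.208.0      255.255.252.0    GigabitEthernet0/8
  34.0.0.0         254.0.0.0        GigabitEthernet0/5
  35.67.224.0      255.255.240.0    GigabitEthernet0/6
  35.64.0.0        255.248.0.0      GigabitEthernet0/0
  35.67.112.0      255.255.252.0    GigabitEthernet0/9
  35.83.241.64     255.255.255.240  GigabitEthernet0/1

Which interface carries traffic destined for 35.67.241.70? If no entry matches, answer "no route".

Routes whose prefix contains 35.67.241.70:
  34.0.0.0/7 (34.0.0.0 - 35.255.255.255) -> GigabitEthernet0/5
  35.0.0.0/8 (35.0.0.0 - 35.255.255.255) -> GigabitEthernet0/10
  35.64.0.0/13 (35.64.0.0 - 35.71.255.255) -> GigabitEthernet0/0
More-specific entries that do NOT match:
  35.83.241.64/28 (35.83.241.64 - 35.83.241.79) does not contain 35.67.241.70
  35.67.244.0/23 (35.67.244.0 - 35.67.245.255) does not contain 35.67.241.70
  35.67.208.0/22 (35.67.208.0 - 35.67.211.255) does not contain 35.67.241.70
  35.67.112.0/22 (35.67.112.0 - 35.67.115.255) does not contain 35.67.241.70
  35.67.224.0/20 (35.67.224.0 - 35.67.239.255) does not contain 35.67.241.70
Longest matching prefix is /13 -> interface GigabitEthernet0/0.

GigabitEthernet0/0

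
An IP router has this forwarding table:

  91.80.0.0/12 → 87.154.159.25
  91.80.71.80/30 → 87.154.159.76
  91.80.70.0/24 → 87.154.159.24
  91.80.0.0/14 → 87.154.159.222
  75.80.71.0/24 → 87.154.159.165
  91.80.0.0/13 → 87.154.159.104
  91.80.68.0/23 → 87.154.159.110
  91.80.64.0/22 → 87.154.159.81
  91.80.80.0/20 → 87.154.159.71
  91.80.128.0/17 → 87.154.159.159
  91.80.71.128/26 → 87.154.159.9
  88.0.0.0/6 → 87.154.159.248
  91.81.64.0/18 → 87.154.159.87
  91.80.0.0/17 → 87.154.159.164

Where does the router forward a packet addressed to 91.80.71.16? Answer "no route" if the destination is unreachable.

Routes whose prefix contains 91.80.71.16:
  88.0.0.0/6 (88.0.0.0 - 91.255.255.255) -> 87.154.159.248
  91.80.0.0/12 (91.80.0.0 - 91.95.255.255) -> 87.154.159.25
  91.80.0.0/13 (91.80.0.0 - 91.87.255.255) -> 87.154.159.104
  91.80.0.0/14 (91.80.0.0 - 91.83.255.255) -> 87.154.159.222
  91.80.0.0/17 (91.80.0.0 - 91.80.127.255) -> 87.154.159.164
More-specific entries that do NOT match:
  91.80.71.80/30 (91.80.71.80 - 91.80.71.83) does not contain 91.80.71.16
  91.80.71.128/26 (91.80.71.128 - 91.80.71.191) does not contain 91.80.71.16
  91.80.70.0/24 (91.80.70.0 - 91.80.70.255) does not contain 91.80.71.16
  75.80.71.0/24 (75.80.71.0 - 75.80.71.255) does not contain 91.80.71.16
  91.80.68.0/23 (91.80.68.0 - 91.80.69.255) does not contain 91.80.71.16
  91.80.64.0/22 (91.80.64.0 - 91.80.67.255) does not contain 91.80.71.16
  91.80.80.0/20 (91.80.80.0 - 91.80.95.255) does not contain 91.80.71.16
  91.81.64.0/18 (91.81.64.0 - 91.81.127.255) does not contain 91.80.71.16
Longest matching prefix is /17 -> next hop 87.154.159.164.

87.154.159.164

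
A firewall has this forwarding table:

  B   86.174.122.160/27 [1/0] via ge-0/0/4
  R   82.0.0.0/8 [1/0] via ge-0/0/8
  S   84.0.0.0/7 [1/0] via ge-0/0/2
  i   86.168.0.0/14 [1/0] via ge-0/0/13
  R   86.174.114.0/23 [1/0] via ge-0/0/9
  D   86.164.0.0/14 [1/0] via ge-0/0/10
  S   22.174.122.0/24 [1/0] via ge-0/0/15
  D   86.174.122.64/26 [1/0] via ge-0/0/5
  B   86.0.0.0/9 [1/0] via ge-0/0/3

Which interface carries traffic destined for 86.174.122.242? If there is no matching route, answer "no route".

No entry's prefix contains 86.174.122.242; there is no default route.

no route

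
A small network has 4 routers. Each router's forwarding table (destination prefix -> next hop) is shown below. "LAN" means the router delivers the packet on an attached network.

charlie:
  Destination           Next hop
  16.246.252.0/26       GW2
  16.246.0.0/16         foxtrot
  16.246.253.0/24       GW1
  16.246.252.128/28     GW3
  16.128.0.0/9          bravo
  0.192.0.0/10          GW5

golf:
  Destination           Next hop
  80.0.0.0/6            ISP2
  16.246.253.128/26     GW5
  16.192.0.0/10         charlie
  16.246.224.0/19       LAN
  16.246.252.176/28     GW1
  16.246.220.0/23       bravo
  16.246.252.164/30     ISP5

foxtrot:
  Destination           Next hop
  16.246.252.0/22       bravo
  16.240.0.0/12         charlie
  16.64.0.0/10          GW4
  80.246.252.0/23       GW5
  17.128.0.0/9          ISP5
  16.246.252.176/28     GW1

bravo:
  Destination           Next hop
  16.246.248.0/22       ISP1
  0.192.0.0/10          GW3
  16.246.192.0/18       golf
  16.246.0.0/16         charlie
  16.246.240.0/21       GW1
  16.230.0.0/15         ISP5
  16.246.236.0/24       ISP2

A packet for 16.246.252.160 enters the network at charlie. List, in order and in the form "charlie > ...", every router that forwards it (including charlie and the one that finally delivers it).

charlie > foxtrot > bravo > golf

At charlie: longest match for 16.246.252.160 is 16.246.0.0/16 -> foxtrot
At foxtrot: longest match for 16.246.252.160 is 16.246.252.0/22 -> bravo
At bravo: longest match for 16.246.252.160 is 16.246.192.0/18 -> golf
At golf: longest match for 16.246.252.160 is 16.246.224.0/19 -> LAN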